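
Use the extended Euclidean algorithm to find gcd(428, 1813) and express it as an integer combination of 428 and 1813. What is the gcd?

Apply Euclid's algorithm to 1813 and 428:
1813 = 4×428 + 101
428 = 4×101 + 24
101 = 4×24 + 5
24 = 4×5 + 4
5 = 1×4 + 1
4 = 4×1 + 0
gcd(428, 1813) = 1.
Express as a combination:
1 = 5 − 4
1 = −24 + 5·5
1 = 5·101 − 21·24
1 = −21·428 + 89·101
1 = 89·1813 − 377·428
So 1 = (89)·1813 + (-377)·428.

1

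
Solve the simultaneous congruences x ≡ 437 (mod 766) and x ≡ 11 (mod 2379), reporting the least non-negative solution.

Write x = 437 + 766·k. Then 766·k ≡ 11 − 437 ≡ 1953 (mod 2379).
Need 766⁻¹ mod 2379. Extended Euclid on (2379, 766):
2379 = 3·766 + 81
766 = 9·81 + 37
81 = 2·37 + 7
37 = 5·7 + 2
7 = 3·2 + 1
2 = 2·1 + 0
Back-substitute:
1 = 7 − 3·2
1 = −3·37 + 16·7
1 = 16·81 − 35·37
1 = −35·766 + 331·81
1 = 331·2379 − 1028·766
766⁻¹ ≡ 1351 (mod 2379), so k ≡ 1351·1953 ≡ 192 (mod 2379).
x = 437 + 766·192 = 147509.

147509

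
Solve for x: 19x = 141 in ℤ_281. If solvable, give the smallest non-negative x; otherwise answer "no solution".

First find gcd(19, 281):
281 = 14*19 + 15
19 = 1*15 + 4
15 = 3*4 + 3
4 = 1*3 + 1
3 = 3*1 + 0
gcd = 1, so a unique solution mod 281 exists.
Back-substitute for the Bézout coefficients:
1 = 4 − 3
1 = −15 + 4·4
1 = 4·19 − 5·15
1 = −5·281 + 74·19
So 19·(74) ≡ 1 (mod 281), giving 19⁻¹ ≡ 74.
x ≡ 19⁻¹·141 ≡ 74·141 ≡ 37 (mod 281).

37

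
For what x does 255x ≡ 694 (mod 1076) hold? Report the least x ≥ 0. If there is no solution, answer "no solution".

First find gcd(255, 1076):
1076 = 4×255 + 56
255 = 4×56 + 31
56 = 1×31 + 25
31 = 1×25 + 6
25 = 4×6 + 1
6 = 6×1 + 0
gcd = 1, so a unique solution mod 1076 exists.
Back-substitute for the Bézout coefficients:
1 = 25 − 4·6
1 = −4·31 + 5·25
1 = 5·56 − 9·31
1 = −9·255 + 41·56
1 = 41·1076 − 173·255
So 255·(-173) ≡ 1 (mod 1076), giving 255⁻¹ ≡ 903.
x ≡ 255⁻¹·694 ≡ 903·694 ≡ 450 (mod 1076).

450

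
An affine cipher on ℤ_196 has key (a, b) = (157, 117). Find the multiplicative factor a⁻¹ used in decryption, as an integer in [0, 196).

5

Apply the Euclidean algorithm to 196 and 157:
196 = 1×157 + 39
157 = 4×39 + 1
39 = 39×1 + 0
The gcd is 1. Working backward:
1 = 157 − 4·39
1 = −4·196 + 5·157
So 157·5 ≡ 1 (mod 196).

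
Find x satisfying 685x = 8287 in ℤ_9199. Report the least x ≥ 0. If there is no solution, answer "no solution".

First find gcd(685, 9199):
9199 = 13·685 + 294
685 = 2·294 + 97
294 = 3·97 + 3
97 = 32·3 + 1
3 = 3·1 + 0
gcd = 1, so a unique solution mod 9199 exists.
Back-substitute for the Bézout coefficients:
1 = 97 − 32·3
1 = −32·294 + 97·97
1 = 97·685 − 226·294
1 = −226·9199 + 3035·685
So 685·(3035) ≡ 1 (mod 9199), giving 685⁻¹ ≡ 3035.
x ≡ 685⁻¹·8287 ≡ 3035·8287 ≡ 979 (mod 9199).

979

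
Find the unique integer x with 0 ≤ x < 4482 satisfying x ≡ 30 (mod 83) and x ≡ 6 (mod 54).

Write x = 30 + 83·k. Then 83·k ≡ 6 − 30 ≡ 30 (mod 54).
Need 83⁻¹ mod 54. Extended Euclid on (54, 29):
54 = 1*29 + 25
29 = 1*25 + 4
25 = 6*4 + 1
4 = 4*1 + 0
Back-substitute:
1 = 25 − 6·4
1 = −6·29 + 7·25
1 = 7·54 − 13·29
83⁻¹ ≡ 41 (mod 54), so k ≡ 41·30 ≡ 42 (mod 54).
x = 30 + 83·42 = 3516.

3516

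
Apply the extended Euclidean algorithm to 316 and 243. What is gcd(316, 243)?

Apply Euclid's algorithm to 316 and 243:
316 = 1×243 + 73
243 = 3×73 + 24
73 = 3×24 + 1
24 = 24×1 + 0
gcd(316, 243) = 1.
Express as a combination:
1 = 73 − 3·24
1 = −3·243 + 10·73
1 = 10·316 − 13·243
So 1 = (10)·316 + (-13)·243.

1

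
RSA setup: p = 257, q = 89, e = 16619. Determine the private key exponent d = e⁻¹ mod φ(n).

22467

φ(n) = (p−1)(q−1) = 256·88 = 22528.
Need d with 16619·d ≡ 1 (mod 22528). Apply the extended Euclidean algorithm:
22528 = 1×16619 + 5909
16619 = 2×5909 + 4801
5909 = 1×4801 + 1108
4801 = 4×1108 + 369
1108 = 3×369 + 1
369 = 369×1 + 0
Back-substitute:
1 = 1108 − 3·369
1 = −3·4801 + 13·1108
1 = 13·5909 − 16·4801
1 = −16·16619 + 45·5909
1 = 45·22528 − 61·16619
So 16619·(-61) ≡ 1 (mod 22528), hence d ≡ -61 ≡ 22467 (mod 22528).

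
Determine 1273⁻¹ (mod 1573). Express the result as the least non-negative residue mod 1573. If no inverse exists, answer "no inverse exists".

194

Extended Euclidean algorithm:
1573 = 1·1273 + 300
1273 = 4·300 + 73
300 = 4·73 + 8
73 = 9·8 + 1
8 = 8·1 + 0
gcd = 1, so the inverse exists. Back-substitute:
1 = 73 − 9·8
1 = −9·300 + 37·73
1 = 37·1273 − 157·300
1 = −157·1573 + 194·1273
So 1273·194 ≡ 1 (mod 1573).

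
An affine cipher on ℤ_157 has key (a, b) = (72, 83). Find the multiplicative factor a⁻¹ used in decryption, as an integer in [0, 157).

gcd(157, 72) by repeated division:
157 = 2*72 + 13
72 = 5*13 + 7
13 = 1*7 + 6
7 = 1*6 + 1
6 = 6*1 + 0
gcd = 1, so the inverse exists. Back-substitute:
1 = 7 − 6
1 = −13 + 2·7
1 = 2·72 − 11·13
1 = −11·157 + 24·72
So 72·24 ≡ 1 (mod 157).

24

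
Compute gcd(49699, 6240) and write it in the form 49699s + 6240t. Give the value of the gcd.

13

Apply Euclid's algorithm to 49699 and 6240:
49699 = 7×6240 + 6019
6240 = 1×6019 + 221
6019 = 27×221 + 52
221 = 4×52 + 13
52 = 4×13 + 0
gcd(49699, 6240) = 13.
Express as a combination:
13 = 221 − 4·52
13 = −4·6019 + 109·221
13 = 109·6240 − 113·6019
13 = −113·49699 + 900·6240
So 13 = (-113)·49699 + (900)·6240.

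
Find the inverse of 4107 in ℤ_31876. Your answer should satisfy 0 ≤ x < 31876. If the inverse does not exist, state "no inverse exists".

22671

Apply the Euclidean algorithm to 31876 and 4107:
31876 = 7×4107 + 3127
4107 = 1×3127 + 980
3127 = 3×980 + 187
980 = 5×187 + 45
187 = 4×45 + 7
45 = 6×7 + 3
7 = 2×3 + 1
3 = 3×1 + 0
The gcd is 1. Working backward:
1 = 7 − 2·3
1 = −2·45 + 13·7
1 = 13·187 − 54·45
1 = −54·980 + 283·187
1 = 283·3127 − 903·980
1 = −903·4107 + 1186·3127
1 = 1186·31876 − 9205·4107
So 4107·(-9205) ≡ 1 (mod 31876), and -9205 ≡ 22671 (mod 31876).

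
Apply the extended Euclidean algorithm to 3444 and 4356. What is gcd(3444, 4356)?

12

Apply Euclid's algorithm to 4356 and 3444:
4356 = 1·3444 + 912
3444 = 3·912 + 708
912 = 1·708 + 204
708 = 3·204 + 96
204 = 2·96 + 12
96 = 8·12 + 0
gcd(3444, 4356) = 12.
Back-substituting:
12 = 204 − 2·96
12 = −2·708 + 7·204
12 = 7·912 − 9·708
12 = −9·3444 + 34·912
12 = 34·4356 − 43·3444
So 12 = (34)·4356 + (-43)·3444.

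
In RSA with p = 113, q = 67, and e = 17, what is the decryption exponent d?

φ(n) = (p−1)(q−1) = 112·66 = 7392.
Need d with 17·d ≡ 1 (mod 7392). Apply the extended Euclidean algorithm:
7392 = 434*17 + 14
17 = 1*14 + 3
14 = 4*3 + 2
3 = 1*2 + 1
2 = 2*1 + 0
Back-substitute:
1 = 3 − 2
1 = −14 + 5·3
1 = 5·17 − 6·14
1 = −6·7392 + 2609·17
So 17·2609 ≡ 1 (mod 7392), hence d = 2609.

2609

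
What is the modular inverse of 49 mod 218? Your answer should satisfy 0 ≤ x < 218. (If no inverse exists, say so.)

89

Apply the Euclidean algorithm to 218 and 49:
218 = 4×49 + 22
49 = 2×22 + 5
22 = 4×5 + 2
5 = 2×2 + 1
2 = 2×1 + 0
gcd = 1, so the inverse exists. Back-substitute:
1 = 5 − 2·2
1 = −2·22 + 9·5
1 = 9·49 − 20·22
1 = −20·218 + 89·49
So 49·89 ≡ 1 (mod 218).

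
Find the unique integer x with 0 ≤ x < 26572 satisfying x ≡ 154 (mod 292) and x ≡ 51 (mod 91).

22346

Write x = 154 + 292·k. Then 292·k ≡ 51 − 154 ≡ 79 (mod 91).
Need 292⁻¹ mod 91. Extended Euclid on (91, 19):
91 = 4·19 + 15
19 = 1·15 + 4
15 = 3·4 + 3
4 = 1·3 + 1
3 = 3·1 + 0
Back-substitute:
1 = 4 − 3
1 = −15 + 4·4
1 = 4·19 − 5·15
1 = −5·91 + 24·19
292⁻¹ ≡ 24 (mod 91), so k ≡ 24·79 ≡ 76 (mod 91).
x = 154 + 292·76 = 22346.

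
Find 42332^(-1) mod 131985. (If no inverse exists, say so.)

Run Euclid on (131985, 42332):
131985 = 3×42332 + 4989
42332 = 8×4989 + 2420
4989 = 2×2420 + 149
2420 = 16×149 + 36
149 = 4×36 + 5
36 = 7×5 + 1
5 = 5×1 + 0
Since gcd(42332, 131985) = 1, back-substitute to write 1 as a combination:
1 = 36 − 7·5
1 = −7·149 + 29·36
1 = 29·2420 − 471·149
1 = −471·4989 + 971·2420
1 = 971·42332 − 8239·4989
1 = −8239·131985 + 25688·42332
So 42332·25688 ≡ 1 (mod 131985).

25688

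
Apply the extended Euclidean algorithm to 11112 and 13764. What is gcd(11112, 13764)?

Repeated division:
13764 = 1×11112 + 2652
11112 = 4×2652 + 504
2652 = 5×504 + 132
504 = 3×132 + 108
132 = 1×108 + 24
108 = 4×24 + 12
24 = 2×12 + 0
gcd(11112, 13764) = 12.
Back-substituting:
12 = 108 − 4·24
12 = −4·132 + 5·108
12 = 5·504 − 19·132
12 = −19·2652 + 100·504
12 = 100·11112 − 419·2652
12 = −419·13764 + 519·11112
So 12 = (-419)·13764 + (519)·11112.

12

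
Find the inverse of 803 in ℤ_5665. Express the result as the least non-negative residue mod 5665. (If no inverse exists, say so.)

no inverse exists

Euclidean algorithm on 5665, 803:
5665 = 7·803 + 44
803 = 18·44 + 11
44 = 4·11 + 0
The gcd is 11, not 1, hence no inverse exists.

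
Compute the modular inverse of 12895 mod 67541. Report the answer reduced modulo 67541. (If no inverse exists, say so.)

gcd(67541, 12895) by repeated division:
67541 = 5·12895 + 3066
12895 = 4·3066 + 631
3066 = 4·631 + 542
631 = 1·542 + 89
542 = 6·89 + 8
89 = 11·8 + 1
8 = 8·1 + 0
gcd = 1, so the inverse exists. Back-substitute:
1 = 89 − 11·8
1 = −11·542 + 67·89
1 = 67·631 − 78·542
1 = −78·3066 + 379·631
1 = 379·12895 − 1594·3066
1 = −1594·67541 + 8349·12895
So 12895·8349 ≡ 1 (mod 67541).

8349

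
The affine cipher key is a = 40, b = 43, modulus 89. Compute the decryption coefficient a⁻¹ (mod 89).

69

Apply the Euclidean algorithm to 89 and 40:
89 = 2·40 + 9
40 = 4·9 + 4
9 = 2·4 + 1
4 = 4·1 + 0
The gcd is 1. Working backward:
1 = 9 − 2·4
1 = −2·40 + 9·9
1 = 9·89 − 20·40
Thus 40·(-20) ≡ 1 (mod 89); reducing, -20 mod 89 = 69.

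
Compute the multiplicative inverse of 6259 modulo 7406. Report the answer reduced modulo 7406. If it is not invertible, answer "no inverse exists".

3067

gcd(7406, 6259) by repeated division:
7406 = 1·6259 + 1147
6259 = 5·1147 + 524
1147 = 2·524 + 99
524 = 5·99 + 29
99 = 3·29 + 12
29 = 2·12 + 5
12 = 2·5 + 2
5 = 2·2 + 1
2 = 2·1 + 0
gcd = 1, so the inverse exists. Back-substitute:
1 = 5 − 2·2
1 = −2·12 + 5·5
1 = 5·29 − 12·12
1 = −12·99 + 41·29
1 = 41·524 − 217·99
1 = −217·1147 + 475·524
1 = 475·6259 − 2592·1147
1 = −2592·7406 + 3067·6259
So 6259·3067 ≡ 1 (mod 7406).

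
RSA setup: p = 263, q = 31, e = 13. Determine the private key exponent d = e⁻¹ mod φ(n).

φ(n) = (p−1)(q−1) = 262·30 = 7860.
Need d with 13·d ≡ 1 (mod 7860). Apply the extended Euclidean algorithm:
7860 = 604*13 + 8
13 = 1*8 + 5
8 = 1*5 + 3
5 = 1*3 + 2
3 = 1*2 + 1
2 = 2*1 + 0
Back-substitute:
1 = 3 − 2
1 = −5 + 2·3
1 = 2·8 − 3·5
1 = −3·13 + 5·8
1 = 5·7860 − 3023·13
So 13·(-3023) ≡ 1 (mod 7860), hence d ≡ -3023 ≡ 4837 (mod 7860).

4837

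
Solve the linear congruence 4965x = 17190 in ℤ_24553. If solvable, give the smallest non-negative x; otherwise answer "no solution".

First find gcd(4965, 24553):
24553 = 4*4965 + 4693
4965 = 1*4693 + 272
4693 = 17*272 + 69
272 = 3*69 + 65
69 = 1*65 + 4
65 = 16*4 + 1
4 = 4*1 + 0
gcd = 1, so a unique solution mod 24553 exists.
Back-substitute for the Bézout coefficients:
1 = 65 − 16·4
1 = −16·69 + 17·65
1 = 17·272 − 67·69
1 = −67·4693 + 1156·272
1 = 1156·4965 − 1223·4693
1 = −1223·24553 + 6048·4965
So 4965·(6048) ≡ 1 (mod 24553), giving 4965⁻¹ ≡ 6048.
x ≡ 4965⁻¹·17190 ≡ 6048·17190 ≡ 7718 (mod 24553).

7718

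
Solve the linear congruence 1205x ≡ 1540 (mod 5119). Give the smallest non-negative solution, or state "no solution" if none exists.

First find gcd(1205, 5119):
5119 = 4×1205 + 299
1205 = 4×299 + 9
299 = 33×9 + 2
9 = 4×2 + 1
2 = 2×1 + 0
gcd = 1, so a unique solution mod 5119 exists.
Back-substitute for the Bézout coefficients:
1 = 9 − 4·2
1 = −4·299 + 133·9
1 = 133·1205 − 536·299
1 = −536·5119 + 2277·1205
So 1205·(2277) ≡ 1 (mod 5119), giving 1205⁻¹ ≡ 2277.
x ≡ 1205⁻¹·1540 ≡ 2277·1540 ≡ 65 (mod 5119).

65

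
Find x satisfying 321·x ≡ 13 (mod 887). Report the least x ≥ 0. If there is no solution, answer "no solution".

409

First find gcd(321, 887):
887 = 2×321 + 245
321 = 1×245 + 76
245 = 3×76 + 17
76 = 4×17 + 8
17 = 2×8 + 1
8 = 8×1 + 0
gcd = 1, so a unique solution mod 887 exists.
Back-substitute for the Bézout coefficients:
1 = 17 − 2·8
1 = −2·76 + 9·17
1 = 9·245 − 29·76
1 = −29·321 + 38·245
1 = 38·887 − 105·321
So 321·(-105) ≡ 1 (mod 887), giving 321⁻¹ ≡ 782.
x ≡ 321⁻¹·13 ≡ 782·13 ≡ 409 (mod 887).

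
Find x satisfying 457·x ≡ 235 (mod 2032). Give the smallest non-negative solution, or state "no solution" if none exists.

First find gcd(457, 2032):
2032 = 4·457 + 204
457 = 2·204 + 49
204 = 4·49 + 8
49 = 6·8 + 1
8 = 8·1 + 0
gcd = 1, so a unique solution mod 2032 exists.
Back-substitute for the Bézout coefficients:
1 = 49 − 6·8
1 = −6·204 + 25·49
1 = 25·457 − 56·204
1 = −56·2032 + 249·457
So 457·(249) ≡ 1 (mod 2032), giving 457⁻¹ ≡ 249.
x ≡ 457⁻¹·235 ≡ 249·235 ≡ 1619 (mod 2032).

1619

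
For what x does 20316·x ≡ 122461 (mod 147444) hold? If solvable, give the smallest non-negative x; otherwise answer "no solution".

no solution

gcd(20316, 147444):
147444 = 7·20316 + 5232
20316 = 3·5232 + 4620
5232 = 1·4620 + 612
4620 = 7·612 + 336
612 = 1·336 + 276
336 = 1·276 + 60
276 = 4·60 + 36
60 = 1·36 + 24
36 = 1·24 + 12
24 = 2·12 + 0
gcd = 12, but 12 ∤ 122461, so the congruence has no solution.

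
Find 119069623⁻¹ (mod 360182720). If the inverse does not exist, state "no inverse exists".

275299847

Extended Euclidean algorithm:
360182720 = 3×119069623 + 2973851
119069623 = 40×2973851 + 115583
2973851 = 25×115583 + 84276
115583 = 1×84276 + 31307
84276 = 2×31307 + 21662
31307 = 1×21662 + 9645
21662 = 2×9645 + 2372
9645 = 4×2372 + 157
2372 = 15×157 + 17
157 = 9×17 + 4
17 = 4×4 + 1
4 = 4×1 + 0
The gcd is 1. Working backward:
1 = 17 − 4·4
1 = −4·157 + 37·17
1 = 37·2372 − 559·157
1 = −559·9645 + 2273·2372
1 = 2273·21662 − 5105·9645
1 = −5105·31307 + 7378·21662
1 = 7378·84276 − 19861·31307
1 = −19861·115583 + 27239·84276
1 = 27239·2973851 − 700836·115583
1 = −700836·119069623 + 28060679·2973851
1 = 28060679·360182720 − 84882873·119069623
So 119069623·(-84882873) ≡ 1 (mod 360182720), and -84882873 ≡ 275299847 (mod 360182720).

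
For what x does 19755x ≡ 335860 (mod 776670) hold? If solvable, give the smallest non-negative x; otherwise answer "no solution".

no solution

gcd(19755, 776670):
776670 = 39×19755 + 6225
19755 = 3×6225 + 1080
6225 = 5×1080 + 825
1080 = 1×825 + 255
825 = 3×255 + 60
255 = 4×60 + 15
60 = 4×15 + 0
gcd = 15, but 15 ∤ 335860, so the congruence has no solution.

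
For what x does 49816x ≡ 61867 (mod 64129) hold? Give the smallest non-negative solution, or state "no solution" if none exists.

2675

First find gcd(49816, 64129):
64129 = 1·49816 + 14313
49816 = 3·14313 + 6877
14313 = 2·6877 + 559
6877 = 12·559 + 169
559 = 3·169 + 52
169 = 3·52 + 13
52 = 4·13 + 0
gcd = 13 and 13 | 61867, so solutions exist. Divide through by 13: 3832x ≡ 4759 (mod 4933).
Now find 3832⁻¹ mod 4933:
4933 = 1×3832 + 1101
3832 = 3×1101 + 529
1101 = 2×529 + 43
529 = 12×43 + 13
43 = 3×13 + 4
13 = 3×4 + 1
4 = 4×1 + 0
Back-substitute:
1 = 13 − 3·4
1 = −3·43 + 10·13
1 = 10·529 − 123·43
1 = −123·1101 + 256·529
1 = 256·3832 − 891·1101
1 = −891·4933 + 1147·3832
So 3832⁻¹ ≡ 1147 (mod 4933).
Then x ≡ 1147·4759 ≡ 2675 (mod 4933); the smallest non-negative solution is x = 2675.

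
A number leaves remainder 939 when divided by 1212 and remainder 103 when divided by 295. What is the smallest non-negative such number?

282123

Write x = 939 + 1212·k. Then 1212·k ≡ 103 − 939 ≡ 49 (mod 295).
Need 1212⁻¹ mod 295. Extended Euclid on (295, 32):
295 = 9·32 + 7
32 = 4·7 + 4
7 = 1·4 + 3
4 = 1·3 + 1
3 = 3·1 + 0
Back-substitute:
1 = 4 − 3
1 = −7 + 2·4
1 = 2·32 − 9·7
1 = −9·295 + 83·32
1212⁻¹ ≡ 83 (mod 295), so k ≡ 83·49 ≡ 232 (mod 295).
x = 939 + 1212·232 = 282123.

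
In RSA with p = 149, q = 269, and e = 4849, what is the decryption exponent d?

28065

φ(n) = (p−1)(q−1) = 148·268 = 39664.
Need d with 4849·d ≡ 1 (mod 39664). Apply the extended Euclidean algorithm:
39664 = 8·4849 + 872
4849 = 5·872 + 489
872 = 1·489 + 383
489 = 1·383 + 106
383 = 3·106 + 65
106 = 1·65 + 41
65 = 1·41 + 24
41 = 1·24 + 17
24 = 1·17 + 7
17 = 2·7 + 3
7 = 2·3 + 1
3 = 3·1 + 0
Back-substitute:
1 = 7 − 2·3
1 = −2·17 + 5·7
1 = 5·24 − 7·17
1 = −7·41 + 12·24
1 = 12·65 − 19·41
1 = −19·106 + 31·65
1 = 31·383 − 112·106
1 = −112·489 + 143·383
1 = 143·872 − 255·489
1 = −255·4849 + 1418·872
1 = 1418·39664 − 11599·4849
So 4849·(-11599) ≡ 1 (mod 39664), hence d ≡ -11599 ≡ 28065 (mod 39664).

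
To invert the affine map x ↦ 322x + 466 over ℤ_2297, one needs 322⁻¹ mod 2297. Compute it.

2190

gcd(2297, 322) by repeated division:
2297 = 7×322 + 43
322 = 7×43 + 21
43 = 2×21 + 1
21 = 21×1 + 0
Since gcd(322, 2297) = 1, back-substitute to write 1 as a combination:
1 = 43 − 2·21
1 = −2·322 + 15·43
1 = 15·2297 − 107·322
So 322·(-107) ≡ 1 (mod 2297), and -107 ≡ 2190 (mod 2297).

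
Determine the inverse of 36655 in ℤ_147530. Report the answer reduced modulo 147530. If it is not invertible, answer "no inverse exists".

Euclidean algorithm on 147530, 36655:
147530 = 4·36655 + 910
36655 = 40·910 + 255
910 = 3·255 + 145
255 = 1·145 + 110
145 = 1·110 + 35
110 = 3·35 + 5
35 = 7·5 + 0
Since gcd = 5 > 1, 36655 is not a unit mod 147530.

no inverse exists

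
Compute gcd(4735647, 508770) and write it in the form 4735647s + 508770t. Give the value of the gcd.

9

Repeated division:
4735647 = 9×508770 + 156717
508770 = 3×156717 + 38619
156717 = 4×38619 + 2241
38619 = 17×2241 + 522
2241 = 4×522 + 153
522 = 3×153 + 63
153 = 2×63 + 27
63 = 2×27 + 9
27 = 3×9 + 0
gcd(4735647, 508770) = 9.
Working backward:
9 = 63 − 2·27
9 = −2·153 + 5·63
9 = 5·522 − 17·153
9 = −17·2241 + 73·522
9 = 73·38619 − 1258·2241
9 = −1258·156717 + 5105·38619
9 = 5105·508770 − 16573·156717
9 = −16573·4735647 + 154262·508770
So 9 = (-16573)·4735647 + (154262)·508770.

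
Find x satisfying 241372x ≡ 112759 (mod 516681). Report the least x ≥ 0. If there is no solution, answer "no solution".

First find gcd(241372, 516681):
516681 = 2*241372 + 33937
241372 = 7*33937 + 3813
33937 = 8*3813 + 3433
3813 = 1*3433 + 380
3433 = 9*380 + 13
380 = 29*13 + 3
13 = 4*3 + 1
3 = 3*1 + 0
gcd = 1, so a unique solution mod 516681 exists.
Back-substitute for the Bézout coefficients:
1 = 13 − 4·3
1 = −4·380 + 117·13
1 = 117·3433 − 1057·380
1 = −1057·3813 + 1174·3433
1 = 1174·33937 − 10449·3813
1 = −10449·241372 + 74317·33937
1 = 74317·516681 − 159083·241372
So 241372·(-159083) ≡ 1 (mod 516681), giving 241372⁻¹ ≡ 357598.
x ≡ 241372⁻¹·112759 ≡ 357598·112759 ≡ 90961 (mod 516681).

90961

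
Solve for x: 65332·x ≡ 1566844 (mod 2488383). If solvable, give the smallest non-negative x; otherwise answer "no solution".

First find gcd(65332, 2488383):
2488383 = 38·65332 + 5767
65332 = 11·5767 + 1895
5767 = 3·1895 + 82
1895 = 23·82 + 9
82 = 9·9 + 1
9 = 9·1 + 0
gcd = 1, so a unique solution mod 2488383 exists.
Back-substitute for the Bézout coefficients:
1 = 82 − 9·9
1 = −9·1895 + 208·82
1 = 208·5767 − 633·1895
1 = −633·65332 + 7171·5767
1 = 7171·2488383 − 273131·65332
So 65332·(-273131) ≡ 1 (mod 2488383), giving 65332⁻¹ ≡ 2215252.
x ≡ 65332⁻¹·1566844 ≡ 2215252·1566844 ≡ 928159 (mod 2488383).

928159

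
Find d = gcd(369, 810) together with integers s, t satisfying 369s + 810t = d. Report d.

9

Repeated division:
810 = 2*369 + 72
369 = 5*72 + 9
72 = 8*9 + 0
gcd(369, 810) = 9.
Back-substituting:
9 = 369 − 5·72
9 = −5·810 + 11·369
So 9 = (-5)·810 + (11)·369.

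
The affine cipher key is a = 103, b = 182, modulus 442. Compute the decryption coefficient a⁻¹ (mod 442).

gcd(442, 103) by repeated division:
442 = 4·103 + 30
103 = 3·30 + 13
30 = 2·13 + 4
13 = 3·4 + 1
4 = 4·1 + 0
gcd = 1, so the inverse exists. Back-substitute:
1 = 13 − 3·4
1 = −3·30 + 7·13
1 = 7·103 − 24·30
1 = −24·442 + 103·103
So 103·103 ≡ 1 (mod 442).

103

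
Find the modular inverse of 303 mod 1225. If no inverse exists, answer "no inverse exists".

942

Extended Euclidean algorithm:
1225 = 4·303 + 13
303 = 23·13 + 4
13 = 3·4 + 1
4 = 4·1 + 0
The gcd is 1. Working backward:
1 = 13 − 3·4
1 = −3·303 + 70·13
1 = 70·1225 − 283·303
Hence 303⁻¹ ≡ -283 ≡ 942 (mod 1225).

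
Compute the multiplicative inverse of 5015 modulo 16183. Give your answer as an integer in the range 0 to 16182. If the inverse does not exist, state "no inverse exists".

Run Euclid on (16183, 5015):
16183 = 3·5015 + 1138
5015 = 4·1138 + 463
1138 = 2·463 + 212
463 = 2·212 + 39
212 = 5·39 + 17
39 = 2·17 + 5
17 = 3·5 + 2
5 = 2·2 + 1
2 = 2·1 + 0
gcd = 1, so the inverse exists. Back-substitute:
1 = 5 − 2·2
1 = −2·17 + 7·5
1 = 7·39 − 16·17
1 = −16·212 + 87·39
1 = 87·463 − 190·212
1 = −190·1138 + 467·463
1 = 467·5015 − 2058·1138
1 = −2058·16183 + 6641·5015
So 5015·6641 ≡ 1 (mod 16183).

6641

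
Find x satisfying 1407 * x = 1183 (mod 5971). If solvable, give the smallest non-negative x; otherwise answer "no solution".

First find gcd(1407, 5971):
5971 = 4*1407 + 343
1407 = 4*343 + 35
343 = 9*35 + 28
35 = 1*28 + 7
28 = 4*7 + 0
gcd = 7 and 7 | 1183, so solutions exist. Divide through by 7: 201x ≡ 169 (mod 853).
Now find 201⁻¹ mod 853:
853 = 4*201 + 49
201 = 4*49 + 5
49 = 9*5 + 4
5 = 1*4 + 1
4 = 4*1 + 0
Back-substitute:
1 = 5 − 4
1 = −49 + 10·5
1 = 10·201 − 41·49
1 = −41·853 + 174·201
So 201⁻¹ ≡ 174 (mod 853).
Then x ≡ 174·169 ≡ 404 (mod 853); the smallest non-negative solution is x = 404.

404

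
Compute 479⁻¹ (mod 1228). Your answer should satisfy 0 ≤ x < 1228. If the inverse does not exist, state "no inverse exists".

Apply the Euclidean algorithm to 1228 and 479:
1228 = 2×479 + 270
479 = 1×270 + 209
270 = 1×209 + 61
209 = 3×61 + 26
61 = 2×26 + 9
26 = 2×9 + 8
9 = 1×8 + 1
8 = 8×1 + 0
Since gcd(479, 1228) = 1, back-substitute to write 1 as a combination:
1 = 9 − 8
1 = −26 + 3·9
1 = 3·61 − 7·26
1 = −7·209 + 24·61
1 = 24·270 − 31·209
1 = −31·479 + 55·270
1 = 55·1228 − 141·479
Hence 479⁻¹ ≡ -141 ≡ 1087 (mod 1228).

1087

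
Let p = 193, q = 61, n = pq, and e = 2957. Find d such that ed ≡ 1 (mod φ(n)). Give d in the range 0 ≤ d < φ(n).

φ(n) = (p−1)(q−1) = 192·60 = 11520.
Need d with 2957·d ≡ 1 (mod 11520). Apply the extended Euclidean algorithm:
11520 = 3×2957 + 2649
2957 = 1×2649 + 308
2649 = 8×308 + 185
308 = 1×185 + 123
185 = 1×123 + 62
123 = 1×62 + 61
62 = 1×61 + 1
61 = 61×1 + 0
Back-substitute:
1 = 62 − 61
1 = −123 + 2·62
1 = 2·185 − 3·123
1 = −3·308 + 5·185
1 = 5·2649 − 43·308
1 = −43·2957 + 48·2649
1 = 48·11520 − 187·2957
So 2957·(-187) ≡ 1 (mod 11520), hence d ≡ -187 ≡ 11333 (mod 11520).

11333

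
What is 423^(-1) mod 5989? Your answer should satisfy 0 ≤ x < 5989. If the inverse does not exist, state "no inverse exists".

Extended Euclidean algorithm:
5989 = 14×423 + 67
423 = 6×67 + 21
67 = 3×21 + 4
21 = 5×4 + 1
4 = 4×1 + 0
The gcd is 1. Working backward:
1 = 21 − 5·4
1 = −5·67 + 16·21
1 = 16·423 − 101·67
1 = −101·5989 + 1430·423
So 423·1430 ≡ 1 (mod 5989).

1430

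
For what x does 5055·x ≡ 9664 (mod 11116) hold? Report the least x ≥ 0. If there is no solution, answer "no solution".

First find gcd(5055, 11116):
11116 = 2·5055 + 1006
5055 = 5·1006 + 25
1006 = 40·25 + 6
25 = 4·6 + 1
6 = 6·1 + 0
gcd = 1, so a unique solution mod 11116 exists.
Back-substitute for the Bézout coefficients:
1 = 25 − 4·6
1 = −4·1006 + 161·25
1 = 161·5055 − 809·1006
1 = −809·11116 + 1779·5055
So 5055·(1779) ≡ 1 (mod 11116), giving 5055⁻¹ ≡ 1779.
x ≡ 5055⁻¹·9664 ≡ 1779·9664 ≡ 6920 (mod 11116).

6920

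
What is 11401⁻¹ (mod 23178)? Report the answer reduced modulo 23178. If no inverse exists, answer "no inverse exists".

Extended Euclidean algorithm:
23178 = 2*11401 + 376
11401 = 30*376 + 121
376 = 3*121 + 13
121 = 9*13 + 4
13 = 3*4 + 1
4 = 4*1 + 0
The gcd is 1. Working backward:
1 = 13 − 3·4
1 = −3·121 + 28·13
1 = 28·376 − 87·121
1 = −87·11401 + 2638·376
1 = 2638·23178 − 5363·11401
So 11401·(-5363) ≡ 1 (mod 23178), and -5363 ≡ 17815 (mod 23178).

17815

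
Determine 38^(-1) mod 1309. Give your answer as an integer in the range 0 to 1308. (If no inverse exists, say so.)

Extended Euclidean algorithm:
1309 = 34·38 + 17
38 = 2·17 + 4
17 = 4·4 + 1
4 = 4·1 + 0
Since gcd(38, 1309) = 1, back-substitute to write 1 as a combination:
1 = 17 − 4·4
1 = −4·38 + 9·17
1 = 9·1309 − 310·38
Hence 38⁻¹ ≡ -310 ≡ 999 (mod 1309).

999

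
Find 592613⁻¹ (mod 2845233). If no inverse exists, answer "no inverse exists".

Extended Euclidean algorithm:
2845233 = 4×592613 + 474781
592613 = 1×474781 + 117832
474781 = 4×117832 + 3453
117832 = 34×3453 + 430
3453 = 8×430 + 13
430 = 33×13 + 1
13 = 13×1 + 0
gcd = 1, so the inverse exists. Back-substitute:
1 = 430 − 33·13
1 = −33·3453 + 265·430
1 = 265·117832 − 9043·3453
1 = −9043·474781 + 36437·117832
1 = 36437·592613 − 45480·474781
1 = −45480·2845233 + 218357·592613
So 592613·218357 ≡ 1 (mod 2845233).

218357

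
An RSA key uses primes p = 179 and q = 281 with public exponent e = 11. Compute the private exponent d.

4531

φ(n) = (p−1)(q−1) = 178·280 = 49840.
Need d with 11·d ≡ 1 (mod 49840). Apply the extended Euclidean algorithm:
49840 = 4530×11 + 10
11 = 1×10 + 1
10 = 10×1 + 0
Back-substitute:
1 = 11 − 10
1 = −49840 + 4531·11
So 11·4531 ≡ 1 (mod 49840), hence d = 4531.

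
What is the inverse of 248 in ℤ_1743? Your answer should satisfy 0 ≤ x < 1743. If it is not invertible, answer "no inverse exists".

gcd(1743, 248) by repeated division:
1743 = 7*248 + 7
248 = 35*7 + 3
7 = 2*3 + 1
3 = 3*1 + 0
gcd = 1, so the inverse exists. Back-substitute:
1 = 7 − 2·3
1 = −2·248 + 71·7
1 = 71·1743 − 499·248
Thus 248·(-499) ≡ 1 (mod 1743); reducing, -499 mod 1743 = 1244.

1244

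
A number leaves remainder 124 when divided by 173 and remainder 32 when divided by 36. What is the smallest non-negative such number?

Write x = 124 + 173·k. Then 173·k ≡ 32 − 124 ≡ 16 (mod 36).
Need 173⁻¹ mod 36. Extended Euclid on (36, 29):
36 = 1×29 + 7
29 = 4×7 + 1
7 = 7×1 + 0
Back-substitute:
1 = 29 − 4·7
1 = −4·36 + 5·29
173⁻¹ ≡ 5 (mod 36), so k ≡ 5·16 ≡ 8 (mod 36).
x = 124 + 173·8 = 1508.

1508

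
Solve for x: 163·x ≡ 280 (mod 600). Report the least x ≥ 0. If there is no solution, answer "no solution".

First find gcd(163, 600):
600 = 3×163 + 111
163 = 1×111 + 52
111 = 2×52 + 7
52 = 7×7 + 3
7 = 2×3 + 1
3 = 3×1 + 0
gcd = 1, so a unique solution mod 600 exists.
Back-substitute for the Bézout coefficients:
1 = 7 − 2·3
1 = −2·52 + 15·7
1 = 15·111 − 32·52
1 = −32·163 + 47·111
1 = 47·600 − 173·163
So 163·(-173) ≡ 1 (mod 600), giving 163⁻¹ ≡ 427.
x ≡ 163⁻¹·280 ≡ 427·280 ≡ 160 (mod 600).

160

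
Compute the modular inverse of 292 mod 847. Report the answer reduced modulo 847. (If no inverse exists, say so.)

Run Euclid on (847, 292):
847 = 2×292 + 263
292 = 1×263 + 29
263 = 9×29 + 2
29 = 14×2 + 1
2 = 2×1 + 0
gcd = 1, so the inverse exists. Back-substitute:
1 = 29 − 14·2
1 = −14·263 + 127·29
1 = 127·292 − 141·263
1 = −141·847 + 409·292
So 292·409 ≡ 1 (mod 847).

409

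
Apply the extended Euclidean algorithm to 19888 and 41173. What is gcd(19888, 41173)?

11

Repeated division:
41173 = 2×19888 + 1397
19888 = 14×1397 + 330
1397 = 4×330 + 77
330 = 4×77 + 22
77 = 3×22 + 11
22 = 2×11 + 0
gcd(19888, 41173) = 11.
Back-substituting:
11 = 77 − 3·22
11 = −3·330 + 13·77
11 = 13·1397 − 55·330
11 = −55·19888 + 783·1397
11 = 783·41173 − 1621·19888
So 11 = (783)·41173 + (-1621)·19888.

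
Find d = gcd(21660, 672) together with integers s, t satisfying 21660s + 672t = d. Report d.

Apply Euclid's algorithm to 21660 and 672:
21660 = 32*672 + 156
672 = 4*156 + 48
156 = 3*48 + 12
48 = 4*12 + 0
gcd(21660, 672) = 12.
Back-substituting:
12 = 156 − 3·48
12 = −3·672 + 13·156
12 = 13·21660 − 419·672
So 12 = (13)·21660 + (-419)·672.

12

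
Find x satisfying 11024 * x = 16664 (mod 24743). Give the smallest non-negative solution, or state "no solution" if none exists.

First find gcd(11024, 24743):
24743 = 2·11024 + 2695
11024 = 4·2695 + 244
2695 = 11·244 + 11
244 = 22·11 + 2
11 = 5·2 + 1
2 = 2·1 + 0
gcd = 1, so a unique solution mod 24743 exists.
Back-substitute for the Bézout coefficients:
1 = 11 − 5·2
1 = −5·244 + 111·11
1 = 111·2695 − 1226·244
1 = −1226·11024 + 5015·2695
1 = 5015·24743 − 11256·11024
So 11024·(-11256) ≡ 1 (mod 24743), giving 11024⁻¹ ≡ 13487.
x ≡ 11024⁻¹·16664 ≡ 13487·16664 ≡ 6699 (mod 24743).

6699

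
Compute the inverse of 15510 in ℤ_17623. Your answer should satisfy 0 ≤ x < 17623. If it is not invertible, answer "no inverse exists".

Apply the Euclidean algorithm to 17623 and 15510:
17623 = 1×15510 + 2113
15510 = 7×2113 + 719
2113 = 2×719 + 675
719 = 1×675 + 44
675 = 15×44 + 15
44 = 2×15 + 14
15 = 1×14 + 1
14 = 14×1 + 0
Since gcd(15510, 17623) = 1, back-substitute to write 1 as a combination:
1 = 15 − 14
1 = −44 + 3·15
1 = 3·675 − 46·44
1 = −46·719 + 49·675
1 = 49·2113 − 144·719
1 = −144·15510 + 1057·2113
1 = 1057·17623 − 1201·15510
So 15510·(-1201) ≡ 1 (mod 17623), and -1201 ≡ 16422 (mod 17623).

16422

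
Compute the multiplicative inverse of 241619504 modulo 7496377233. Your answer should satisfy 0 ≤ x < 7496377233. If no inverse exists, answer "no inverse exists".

1065744380

Apply the Euclidean algorithm to 7496377233 and 241619504:
7496377233 = 31×241619504 + 6172609
241619504 = 39×6172609 + 887753
6172609 = 6×887753 + 846091
887753 = 1×846091 + 41662
846091 = 20×41662 + 12851
41662 = 3×12851 + 3109
12851 = 4×3109 + 415
3109 = 7×415 + 204
415 = 2×204 + 7
204 = 29×7 + 1
7 = 7×1 + 0
Since gcd(241619504, 7496377233) = 1, back-substitute to write 1 as a combination:
1 = 204 − 29·7
1 = −29·415 + 59·204
1 = 59·3109 − 442·415
1 = −442·12851 + 1827·3109
1 = 1827·41662 − 5923·12851
1 = −5923·846091 + 120287·41662
1 = 120287·887753 − 126210·846091
1 = −126210·6172609 + 877547·887753
1 = 877547·241619504 − 34350543·6172609
1 = −34350543·7496377233 + 1065744380·241619504
So 241619504·1065744380 ≡ 1 (mod 7496377233).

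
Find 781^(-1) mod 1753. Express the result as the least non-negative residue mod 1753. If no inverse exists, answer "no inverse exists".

413

Run Euclid on (1753, 781):
1753 = 2×781 + 191
781 = 4×191 + 17
191 = 11×17 + 4
17 = 4×4 + 1
4 = 4×1 + 0
Since gcd(781, 1753) = 1, back-substitute to write 1 as a combination:
1 = 17 − 4·4
1 = −4·191 + 45·17
1 = 45·781 − 184·191
1 = −184·1753 + 413·781
So 781·413 ≡ 1 (mod 1753).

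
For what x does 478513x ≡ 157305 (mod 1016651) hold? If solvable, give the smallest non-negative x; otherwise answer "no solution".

210742

First find gcd(478513, 1016651):
1016651 = 2*478513 + 59625
478513 = 8*59625 + 1513
59625 = 39*1513 + 618
1513 = 2*618 + 277
618 = 2*277 + 64
277 = 4*64 + 21
64 = 3*21 + 1
21 = 21*1 + 0
gcd = 1, so a unique solution mod 1016651 exists.
Back-substitute for the Bézout coefficients:
1 = 64 − 3·21
1 = −3·277 + 13·64
1 = 13·618 − 29·277
1 = −29·1513 + 71·618
1 = 71·59625 − 2798·1513
1 = −2798·478513 + 22455·59625
1 = 22455·1016651 − 47708·478513
So 478513·(-47708) ≡ 1 (mod 1016651), giving 478513⁻¹ ≡ 968943.
x ≡ 478513⁻¹·157305 ≡ 968943·157305 ≡ 210742 (mod 1016651).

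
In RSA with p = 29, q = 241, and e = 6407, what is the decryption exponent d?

5303

φ(n) = (p−1)(q−1) = 28·240 = 6720.
Need d with 6407·d ≡ 1 (mod 6720). Apply the extended Euclidean algorithm:
6720 = 1*6407 + 313
6407 = 20*313 + 147
313 = 2*147 + 19
147 = 7*19 + 14
19 = 1*14 + 5
14 = 2*5 + 4
5 = 1*4 + 1
4 = 4*1 + 0
Back-substitute:
1 = 5 − 4
1 = −14 + 3·5
1 = 3·19 − 4·14
1 = −4·147 + 31·19
1 = 31·313 − 66·147
1 = −66·6407 + 1351·313
1 = 1351·6720 − 1417·6407
So 6407·(-1417) ≡ 1 (mod 6720), hence d ≡ -1417 ≡ 5303 (mod 6720).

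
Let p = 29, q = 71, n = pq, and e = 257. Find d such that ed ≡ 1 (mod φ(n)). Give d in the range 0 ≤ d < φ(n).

φ(n) = (p−1)(q−1) = 28·70 = 1960.
Need d with 257·d ≡ 1 (mod 1960). Apply the extended Euclidean algorithm:
1960 = 7×257 + 161
257 = 1×161 + 96
161 = 1×96 + 65
96 = 1×65 + 31
65 = 2×31 + 3
31 = 10×3 + 1
3 = 3×1 + 0
Back-substitute:
1 = 31 − 10·3
1 = −10·65 + 21·31
1 = 21·96 − 31·65
1 = −31·161 + 52·96
1 = 52·257 − 83·161
1 = −83·1960 + 633·257
So 257·633 ≡ 1 (mod 1960), hence d = 633.

633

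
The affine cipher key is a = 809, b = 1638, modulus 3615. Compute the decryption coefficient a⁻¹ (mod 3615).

3119

Extended Euclidean algorithm:
3615 = 4·809 + 379
809 = 2·379 + 51
379 = 7·51 + 22
51 = 2·22 + 7
22 = 3·7 + 1
7 = 7·1 + 0
Since gcd(809, 3615) = 1, back-substitute to write 1 as a combination:
1 = 22 − 3·7
1 = −3·51 + 7·22
1 = 7·379 − 52·51
1 = −52·809 + 111·379
1 = 111·3615 − 496·809
Thus 809·(-496) ≡ 1 (mod 3615); reducing, -496 mod 3615 = 3119.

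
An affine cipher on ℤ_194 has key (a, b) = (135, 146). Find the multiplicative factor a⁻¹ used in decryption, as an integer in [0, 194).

23

Apply the Euclidean algorithm to 194 and 135:
194 = 1·135 + 59
135 = 2·59 + 17
59 = 3·17 + 8
17 = 2·8 + 1
8 = 8·1 + 0
gcd = 1, so the inverse exists. Back-substitute:
1 = 17 − 2·8
1 = −2·59 + 7·17
1 = 7·135 − 16·59
1 = −16·194 + 23·135
So 135·23 ≡ 1 (mod 194).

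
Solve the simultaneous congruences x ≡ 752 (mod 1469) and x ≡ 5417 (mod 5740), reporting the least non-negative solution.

4356337

Write x = 752 + 1469·k. Then 1469·k ≡ 5417 − 752 ≡ 4665 (mod 5740).
Need 1469⁻¹ mod 5740. Extended Euclid on (5740, 1469):
5740 = 3×1469 + 1333
1469 = 1×1333 + 136
1333 = 9×136 + 109
136 = 1×109 + 27
109 = 4×27 + 1
27 = 27×1 + 0
Back-substitute:
1 = 109 − 4·27
1 = −4·136 + 5·109
1 = 5·1333 − 49·136
1 = −49·1469 + 54·1333
1 = 54·5740 − 211·1469
1469⁻¹ ≡ 5529 (mod 5740), so k ≡ 5529·4665 ≡ 2965 (mod 5740).
x = 752 + 1469·2965 = 4356337.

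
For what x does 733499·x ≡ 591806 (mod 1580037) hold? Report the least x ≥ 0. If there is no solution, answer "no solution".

First find gcd(733499, 1580037):
1580037 = 2*733499 + 113039
733499 = 6*113039 + 55265
113039 = 2*55265 + 2509
55265 = 22*2509 + 67
2509 = 37*67 + 30
67 = 2*30 + 7
30 = 4*7 + 2
7 = 3*2 + 1
2 = 2*1 + 0
gcd = 1, so a unique solution mod 1580037 exists.
Back-substitute for the Bézout coefficients:
1 = 7 − 3·2
1 = −3·30 + 13·7
1 = 13·67 − 29·30
1 = −29·2509 + 1086·67
1 = 1086·55265 − 23921·2509
1 = −23921·113039 + 48928·55265
1 = 48928·733499 − 317489·113039
1 = −317489·1580037 + 683906·733499
So 733499·(683906) ≡ 1 (mod 1580037), giving 733499⁻¹ ≡ 683906.
x ≡ 733499⁻¹·591806 ≡ 683906·591806 ≡ 556390 (mod 1580037).

556390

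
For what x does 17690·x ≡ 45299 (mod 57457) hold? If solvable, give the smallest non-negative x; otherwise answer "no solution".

First find gcd(17690, 57457):
57457 = 3·17690 + 4387
17690 = 4·4387 + 142
4387 = 30·142 + 127
142 = 1·127 + 15
127 = 8·15 + 7
15 = 2·7 + 1
7 = 7·1 + 0
gcd = 1, so a unique solution mod 57457 exists.
Back-substitute for the Bézout coefficients:
1 = 15 − 2·7
1 = −2·127 + 17·15
1 = 17·142 − 19·127
1 = −19·4387 + 587·142
1 = 587·17690 − 2367·4387
1 = −2367·57457 + 7688·17690
So 17690·(7688) ≡ 1 (mod 57457), giving 17690⁻¹ ≡ 7688.
x ≡ 17690⁻¹·45299 ≡ 7688·45299 ≡ 11835 (mod 57457).

11835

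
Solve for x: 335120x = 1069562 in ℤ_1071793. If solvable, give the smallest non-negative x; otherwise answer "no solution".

First find gcd(335120, 1071793):
1071793 = 3×335120 + 66433
335120 = 5×66433 + 2955
66433 = 22×2955 + 1423
2955 = 2×1423 + 109
1423 = 13×109 + 6
109 = 18×6 + 1
6 = 6×1 + 0
gcd = 1, so a unique solution mod 1071793 exists.
Back-substitute for the Bézout coefficients:
1 = 109 − 18·6
1 = −18·1423 + 235·109
1 = 235·2955 − 488·1423
1 = −488·66433 + 10971·2955
1 = 10971·335120 − 55343·66433
1 = −55343·1071793 + 177000·335120
So 335120·(177000) ≡ 1 (mod 1071793), giving 335120⁻¹ ≡ 177000.
x ≡ 335120⁻¹·1069562 ≡ 177000·1069562 ≡ 604617 (mod 1071793).

604617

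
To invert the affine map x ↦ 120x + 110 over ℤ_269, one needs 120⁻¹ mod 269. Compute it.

Run Euclid on (269, 120):
269 = 2*120 + 29
120 = 4*29 + 4
29 = 7*4 + 1
4 = 4*1 + 0
The gcd is 1. Working backward:
1 = 29 − 7·4
1 = −7·120 + 29·29
1 = 29·269 − 65·120
Hence 120⁻¹ ≡ -65 ≡ 204 (mod 269).

204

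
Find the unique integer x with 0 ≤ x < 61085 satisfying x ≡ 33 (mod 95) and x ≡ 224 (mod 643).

8583

Write x = 33 + 95·k. Then 95·k ≡ 224 − 33 ≡ 191 (mod 643).
Need 95⁻¹ mod 643. Extended Euclid on (643, 95):
643 = 6·95 + 73
95 = 1·73 + 22
73 = 3·22 + 7
22 = 3·7 + 1
7 = 7·1 + 0
Back-substitute:
1 = 22 − 3·7
1 = −3·73 + 10·22
1 = 10·95 − 13·73
1 = −13·643 + 88·95
95⁻¹ ≡ 88 (mod 643), so k ≡ 88·191 ≡ 90 (mod 643).
x = 33 + 95·90 = 8583.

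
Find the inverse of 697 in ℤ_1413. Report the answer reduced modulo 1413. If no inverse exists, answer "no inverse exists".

223

gcd(1413, 697) by repeated division:
1413 = 2×697 + 19
697 = 36×19 + 13
19 = 1×13 + 6
13 = 2×6 + 1
6 = 6×1 + 0
Since gcd(697, 1413) = 1, back-substitute to write 1 as a combination:
1 = 13 − 2·6
1 = −2·19 + 3·13
1 = 3·697 − 110·19
1 = −110·1413 + 223·697
So 697·223 ≡ 1 (mod 1413).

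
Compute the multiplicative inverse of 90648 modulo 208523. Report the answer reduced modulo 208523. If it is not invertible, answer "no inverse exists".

Extended Euclidean algorithm:
208523 = 2·90648 + 27227
90648 = 3·27227 + 8967
27227 = 3·8967 + 326
8967 = 27·326 + 165
326 = 1·165 + 161
165 = 1·161 + 4
161 = 40·4 + 1
4 = 4·1 + 0
The gcd is 1. Working backward:
1 = 161 − 40·4
1 = −40·165 + 41·161
1 = 41·326 − 81·165
1 = −81·8967 + 2228·326
1 = 2228·27227 − 6765·8967
1 = −6765·90648 + 22523·27227
1 = 22523·208523 − 51811·90648
Hence 90648⁻¹ ≡ -51811 ≡ 156712 (mod 208523).

156712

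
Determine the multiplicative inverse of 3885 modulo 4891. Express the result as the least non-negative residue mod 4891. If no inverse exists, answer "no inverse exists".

2076

Apply the Euclidean algorithm to 4891 and 3885:
4891 = 1·3885 + 1006
3885 = 3·1006 + 867
1006 = 1·867 + 139
867 = 6·139 + 33
139 = 4·33 + 7
33 = 4·7 + 5
7 = 1·5 + 2
5 = 2·2 + 1
2 = 2·1 + 0
The gcd is 1. Working backward:
1 = 5 − 2·2
1 = −2·7 + 3·5
1 = 3·33 − 14·7
1 = −14·139 + 59·33
1 = 59·867 − 368·139
1 = −368·1006 + 427·867
1 = 427·3885 − 1649·1006
1 = −1649·4891 + 2076·3885
So 3885·2076 ≡ 1 (mod 4891).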